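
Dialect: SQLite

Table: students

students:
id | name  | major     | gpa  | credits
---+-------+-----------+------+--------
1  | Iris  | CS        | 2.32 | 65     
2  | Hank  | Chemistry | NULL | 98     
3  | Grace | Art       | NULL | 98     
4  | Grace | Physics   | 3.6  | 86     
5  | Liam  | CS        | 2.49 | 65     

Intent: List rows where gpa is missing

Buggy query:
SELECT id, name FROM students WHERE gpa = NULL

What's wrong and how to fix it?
Bug: '= NULL' is always unknown in SQL three-valued logic, so no rows match

Fix: Replace '= NULL' with 'IS NULL'

Corrected query:
SELECT id, name FROM students WHERE gpa IS NULL

Result:
id | name 
---+------
2  | Hank 
3  | Grace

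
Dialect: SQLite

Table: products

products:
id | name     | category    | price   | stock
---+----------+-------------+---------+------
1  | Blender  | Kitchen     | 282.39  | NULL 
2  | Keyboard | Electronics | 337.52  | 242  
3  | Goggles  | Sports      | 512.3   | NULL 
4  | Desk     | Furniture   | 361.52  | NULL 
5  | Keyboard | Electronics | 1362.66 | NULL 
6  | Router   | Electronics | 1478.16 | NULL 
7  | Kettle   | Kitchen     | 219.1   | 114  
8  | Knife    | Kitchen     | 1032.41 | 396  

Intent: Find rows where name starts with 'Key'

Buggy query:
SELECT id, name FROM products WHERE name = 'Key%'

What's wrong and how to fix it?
Bug: '=' compares the literal string including the % character; pattern matching needs LIKE

Fix: Use LIKE for wildcard pattern matching

Corrected query:
SELECT id, name FROM products WHERE name LIKE 'Key%'

Result:
id | name    
---+---------
2  | Keyboard
5  | Keyboard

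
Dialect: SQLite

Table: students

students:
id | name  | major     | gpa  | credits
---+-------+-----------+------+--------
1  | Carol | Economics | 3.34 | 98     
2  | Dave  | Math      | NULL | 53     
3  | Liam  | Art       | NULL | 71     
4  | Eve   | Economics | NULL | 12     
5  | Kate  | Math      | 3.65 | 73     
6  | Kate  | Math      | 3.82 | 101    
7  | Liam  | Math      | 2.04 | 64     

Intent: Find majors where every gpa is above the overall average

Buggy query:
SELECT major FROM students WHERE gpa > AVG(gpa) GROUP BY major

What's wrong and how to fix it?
Bug: WHERE evaluates per row before aggregation, so AVG() is unavailable

Fix: Use a subquery for AVG and a HAVING MIN(...) filter so the condition holds for every row in the group

Corrected query:
SELECT major FROM students GROUP BY major HAVING MIN(gpa) > (SELECT AVG(gpa) FROM students)

Result:
major    
---------
Economics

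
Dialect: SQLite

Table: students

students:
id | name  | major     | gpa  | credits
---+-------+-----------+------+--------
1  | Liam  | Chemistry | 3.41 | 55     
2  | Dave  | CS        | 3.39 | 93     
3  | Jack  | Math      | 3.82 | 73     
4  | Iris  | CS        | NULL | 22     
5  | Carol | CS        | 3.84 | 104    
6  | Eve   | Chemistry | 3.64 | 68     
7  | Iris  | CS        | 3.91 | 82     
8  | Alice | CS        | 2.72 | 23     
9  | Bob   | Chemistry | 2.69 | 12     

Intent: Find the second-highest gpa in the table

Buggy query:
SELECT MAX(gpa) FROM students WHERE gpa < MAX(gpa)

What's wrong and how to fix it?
Bug: MAX(gpa) on the right of the comparison is an aggregate-in-WHERE error

Fix: Put the inner MAX in a scalar subquery

Corrected query:
SELECT MAX(gpa) FROM students WHERE gpa < (SELECT MAX(gpa) FROM students)

Result:
MAX(gpa)
--------
3.84    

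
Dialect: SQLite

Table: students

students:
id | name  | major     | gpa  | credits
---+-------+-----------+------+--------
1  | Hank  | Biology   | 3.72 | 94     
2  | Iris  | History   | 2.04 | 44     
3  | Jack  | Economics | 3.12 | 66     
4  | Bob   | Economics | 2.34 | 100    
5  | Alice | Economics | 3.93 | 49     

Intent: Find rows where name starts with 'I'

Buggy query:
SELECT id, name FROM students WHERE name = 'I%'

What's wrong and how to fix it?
Bug: '=' compares the literal string including the % character; pattern matching needs LIKE

Fix: Replace '=' with LIKE so 'I%' is treated as a pattern

Corrected query:
SELECT id, name FROM students WHERE name LIKE 'I%'

Result:
id | name
---+-----
2  | Iris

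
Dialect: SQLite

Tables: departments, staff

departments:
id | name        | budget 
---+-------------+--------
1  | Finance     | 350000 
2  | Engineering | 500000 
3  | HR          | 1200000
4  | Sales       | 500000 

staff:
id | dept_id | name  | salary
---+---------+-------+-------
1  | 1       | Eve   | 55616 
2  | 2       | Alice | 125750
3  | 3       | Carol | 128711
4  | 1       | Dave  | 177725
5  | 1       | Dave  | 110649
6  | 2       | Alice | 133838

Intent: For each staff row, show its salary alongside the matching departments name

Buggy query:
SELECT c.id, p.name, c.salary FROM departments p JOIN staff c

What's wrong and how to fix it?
Bug: JOIN with no ON clause produces a cartesian product; every staff row pairs with every departments row

Fix: Specify the join condition linking the foreign key to the parent id

Corrected query:
SELECT c.id, p.name, c.salary FROM departments p JOIN staff c ON c.dept_id = p.id

Result:
id | name        | salary
---+-------------+-------
1  | Finance     | 55616 
2  | Engineering | 125750
3  | HR          | 128711
4  | Finance     | 177725
5  | Finance     | 110649
6  | Engineering | 133838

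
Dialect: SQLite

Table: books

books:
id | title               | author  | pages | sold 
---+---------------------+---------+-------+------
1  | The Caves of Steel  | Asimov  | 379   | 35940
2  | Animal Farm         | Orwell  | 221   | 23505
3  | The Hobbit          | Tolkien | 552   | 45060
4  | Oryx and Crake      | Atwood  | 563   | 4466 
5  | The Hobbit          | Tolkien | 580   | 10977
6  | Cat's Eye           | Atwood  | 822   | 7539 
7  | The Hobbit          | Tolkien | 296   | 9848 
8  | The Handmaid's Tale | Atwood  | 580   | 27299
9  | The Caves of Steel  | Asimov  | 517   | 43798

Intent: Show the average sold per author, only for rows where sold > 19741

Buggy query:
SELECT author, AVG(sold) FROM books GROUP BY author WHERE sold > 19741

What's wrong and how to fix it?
Bug: Row-level WHERE must come before GROUP BY in the clause order

Fix: Place WHERE between FROM and GROUP BY

Corrected query:
SELECT author, AVG(sold) FROM books WHERE sold > 19741 GROUP BY author

Result:
author  | AVG(sold)
--------+----------
Asimov  | 39869    
Atwood  | 27299    
Orwell  | 23505    
Tolkien | 45060    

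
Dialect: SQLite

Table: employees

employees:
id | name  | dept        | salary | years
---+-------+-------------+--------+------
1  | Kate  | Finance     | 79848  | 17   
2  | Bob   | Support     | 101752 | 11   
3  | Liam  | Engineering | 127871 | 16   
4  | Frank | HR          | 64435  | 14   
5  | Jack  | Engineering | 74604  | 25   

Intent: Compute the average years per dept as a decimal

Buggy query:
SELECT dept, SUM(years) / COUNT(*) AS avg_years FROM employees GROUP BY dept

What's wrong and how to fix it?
Bug: SUM(years) and COUNT(*) are both integers; the division truncates the fractional part

Fix: Multiply by 1.0 (or CAST to REAL) to force floating-point division

Corrected query:
SELECT dept, SUM(years) * 1.0 / COUNT(*) AS avg_years FROM employees GROUP BY dept

Result:
dept        | avg_years
------------+----------
Engineering | 20.5     
Finance     | 17       
HR          | 14       
Support     | 11       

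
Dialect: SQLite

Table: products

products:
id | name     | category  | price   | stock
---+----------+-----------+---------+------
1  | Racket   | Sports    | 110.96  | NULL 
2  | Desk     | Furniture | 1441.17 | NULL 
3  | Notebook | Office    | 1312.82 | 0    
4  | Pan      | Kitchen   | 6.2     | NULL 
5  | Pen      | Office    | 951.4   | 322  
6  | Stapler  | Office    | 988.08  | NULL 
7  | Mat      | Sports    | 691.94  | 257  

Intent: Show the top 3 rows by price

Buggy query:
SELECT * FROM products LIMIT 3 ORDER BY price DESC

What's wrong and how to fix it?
Bug: LIMIT must come after ORDER BY

Fix: Swap the clauses: ORDER BY first, then LIMIT

Corrected query:
SELECT * FROM products ORDER BY price DESC LIMIT 3

Result:
id | name     | category  | price   | stock
---+----------+-----------+---------+------
2  | Desk     | Furniture | 1441.17 | NULL 
3  | Notebook | Office    | 1312.82 | 0    
6  | Stapler  | Office    | 988.08  | NULL 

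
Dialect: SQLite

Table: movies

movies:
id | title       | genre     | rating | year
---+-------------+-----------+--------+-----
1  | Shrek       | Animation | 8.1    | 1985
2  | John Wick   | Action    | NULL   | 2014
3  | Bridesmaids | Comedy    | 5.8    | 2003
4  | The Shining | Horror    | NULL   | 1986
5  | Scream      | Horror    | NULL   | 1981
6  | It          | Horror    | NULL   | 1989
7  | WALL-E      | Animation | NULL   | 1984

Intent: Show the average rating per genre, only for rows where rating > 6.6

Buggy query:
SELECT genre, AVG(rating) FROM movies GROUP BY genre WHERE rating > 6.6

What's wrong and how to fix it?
Bug: WHERE cannot follow GROUP BY

Fix: Move the WHERE clause before GROUP BY

Corrected query:
SELECT genre, AVG(rating) FROM movies WHERE rating > 6.6 GROUP BY genre

Result:
genre     | AVG(rating)
----------+------------
Animation | 8.1        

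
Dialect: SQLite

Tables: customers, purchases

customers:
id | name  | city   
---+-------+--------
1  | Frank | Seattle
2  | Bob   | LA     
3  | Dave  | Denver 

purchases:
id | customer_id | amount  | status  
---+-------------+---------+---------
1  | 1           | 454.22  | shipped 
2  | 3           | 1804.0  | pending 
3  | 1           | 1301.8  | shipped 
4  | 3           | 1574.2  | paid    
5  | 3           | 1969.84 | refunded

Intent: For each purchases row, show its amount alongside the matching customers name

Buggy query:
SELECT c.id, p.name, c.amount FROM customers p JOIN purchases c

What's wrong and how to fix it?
Bug: Missing join condition: each purchases row is matched to all customers rows instead of just its own

Fix: Specify the join condition linking the foreign key to the parent id

Corrected query:
SELECT c.id, p.name, c.amount FROM customers p JOIN purchases c ON c.customer_id = p.id

Result:
id | name  | amount 
---+-------+--------
1  | Frank | 454.22 
2  | Dave  | 1804   
3  | Frank | 1301.8 
4  | Dave  | 1574.2 
5  | Dave  | 1969.84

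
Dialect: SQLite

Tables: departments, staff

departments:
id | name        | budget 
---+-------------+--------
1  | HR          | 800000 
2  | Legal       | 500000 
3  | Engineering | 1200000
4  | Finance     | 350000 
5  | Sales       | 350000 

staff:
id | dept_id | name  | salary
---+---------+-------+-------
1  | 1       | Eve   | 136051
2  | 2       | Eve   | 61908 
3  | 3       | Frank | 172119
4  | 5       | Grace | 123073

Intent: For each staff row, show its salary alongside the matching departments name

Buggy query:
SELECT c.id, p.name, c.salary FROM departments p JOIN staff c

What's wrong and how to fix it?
Bug: JOIN with no ON clause produces a cartesian product; every staff row pairs with every departments row

Fix: Add ON c.dept_id = p.id to the JOIN

Corrected query:
SELECT c.id, p.name, c.salary FROM departments p JOIN staff c ON c.dept_id = p.id

Result:
id | name        | salary
---+-------------+-------
1  | HR          | 136051
2  | Legal       | 61908 
3  | Engineering | 172119
4  | Sales       | 123073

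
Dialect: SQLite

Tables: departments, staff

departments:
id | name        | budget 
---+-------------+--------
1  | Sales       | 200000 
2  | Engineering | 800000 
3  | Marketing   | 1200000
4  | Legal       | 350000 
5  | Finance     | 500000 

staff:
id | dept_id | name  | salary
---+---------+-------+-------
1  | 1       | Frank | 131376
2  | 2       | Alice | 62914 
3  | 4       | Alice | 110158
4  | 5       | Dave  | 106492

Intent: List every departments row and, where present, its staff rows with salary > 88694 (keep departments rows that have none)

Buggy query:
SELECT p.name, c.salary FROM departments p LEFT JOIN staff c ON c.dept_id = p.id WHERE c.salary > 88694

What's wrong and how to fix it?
Bug: A WHERE condition on the right-hand table after LEFT JOIN drops unmatched parents

Fix: Move the right-table condition into the ON clause so unmatched parents are kept

Corrected query:
SELECT p.name, c.salary FROM departments p LEFT JOIN staff c ON c.dept_id = p.id AND c.salary > 88694

Result:
name        | salary
------------+-------
Sales       | 131376
Engineering | NULL  
Marketing   | NULL  
Legal       | 110158
Finance     | 106492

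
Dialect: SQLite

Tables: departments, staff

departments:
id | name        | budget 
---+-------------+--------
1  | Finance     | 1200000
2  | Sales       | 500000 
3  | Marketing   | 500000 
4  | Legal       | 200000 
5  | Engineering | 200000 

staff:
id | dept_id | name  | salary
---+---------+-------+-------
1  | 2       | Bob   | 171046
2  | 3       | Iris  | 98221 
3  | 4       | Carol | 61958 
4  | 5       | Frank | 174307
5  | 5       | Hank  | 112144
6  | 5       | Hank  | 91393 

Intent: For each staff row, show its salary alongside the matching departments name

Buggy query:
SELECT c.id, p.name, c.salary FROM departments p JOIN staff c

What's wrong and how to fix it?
Bug: Missing join condition: each staff row is matched to all departments rows instead of just its own

Fix: Add ON c.dept_id = p.id to the JOIN

Corrected query:
SELECT c.id, p.name, c.salary FROM departments p JOIN staff c ON c.dept_id = p.id

Result:
id | name        | salary
---+-------------+-------
1  | Sales       | 171046
2  | Marketing   | 98221 
3  | Legal       | 61958 
4  | Engineering | 174307
5  | Engineering | 112144
6  | Engineering | 91393 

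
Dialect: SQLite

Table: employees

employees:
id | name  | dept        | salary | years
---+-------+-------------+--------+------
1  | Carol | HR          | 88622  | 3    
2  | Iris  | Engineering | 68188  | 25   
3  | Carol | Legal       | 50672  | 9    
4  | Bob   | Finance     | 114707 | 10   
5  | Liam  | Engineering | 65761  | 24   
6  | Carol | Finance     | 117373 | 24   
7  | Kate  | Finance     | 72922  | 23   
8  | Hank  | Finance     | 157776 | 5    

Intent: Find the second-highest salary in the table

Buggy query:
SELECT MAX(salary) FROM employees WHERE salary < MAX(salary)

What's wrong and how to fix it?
Bug: The inner MAX is an aggregate inside WHERE, which is not allowed

Fix: Compute the overall MAX in a subquery, then take MAX of rows below it

Corrected query:
SELECT MAX(salary) FROM employees WHERE salary < (SELECT MAX(salary) FROM employees)

Result:
MAX(salary)
-----------
117373     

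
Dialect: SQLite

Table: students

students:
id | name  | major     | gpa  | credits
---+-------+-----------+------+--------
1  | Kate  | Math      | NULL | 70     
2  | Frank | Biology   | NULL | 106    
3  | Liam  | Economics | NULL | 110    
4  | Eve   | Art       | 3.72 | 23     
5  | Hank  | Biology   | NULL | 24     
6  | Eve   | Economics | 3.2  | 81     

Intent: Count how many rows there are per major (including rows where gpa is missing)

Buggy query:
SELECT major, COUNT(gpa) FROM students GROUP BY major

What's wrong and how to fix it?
Bug: COUNT(gpa) skips NULLs, so groups with missing gpa are undercounted

Fix: Replace COUNT(gpa) with COUNT(*)

Corrected query:
SELECT major, COUNT(*) FROM students GROUP BY major

Result:
major     | COUNT(*)
----------+---------
Art       | 1       
Biology   | 2       
Economics | 2       
Math      | 1       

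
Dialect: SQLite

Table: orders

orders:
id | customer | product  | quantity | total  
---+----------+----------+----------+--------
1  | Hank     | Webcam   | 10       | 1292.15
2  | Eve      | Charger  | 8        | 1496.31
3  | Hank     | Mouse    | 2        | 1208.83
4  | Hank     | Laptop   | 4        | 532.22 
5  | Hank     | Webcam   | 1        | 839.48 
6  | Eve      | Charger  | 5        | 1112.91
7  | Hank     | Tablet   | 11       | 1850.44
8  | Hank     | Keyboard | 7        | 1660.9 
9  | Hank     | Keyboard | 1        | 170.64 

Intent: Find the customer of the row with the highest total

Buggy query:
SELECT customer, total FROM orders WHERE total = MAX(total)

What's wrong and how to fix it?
Bug: MAX(total) is an aggregate and cannot be used directly in WHERE

Fix: Wrap MAX in a scalar subquery so WHERE compares against a single value

Corrected query:
SELECT customer, total FROM orders WHERE total = (SELECT MAX(total) FROM orders)

Result:
customer | total  
---------+--------
Hank     | 1850.44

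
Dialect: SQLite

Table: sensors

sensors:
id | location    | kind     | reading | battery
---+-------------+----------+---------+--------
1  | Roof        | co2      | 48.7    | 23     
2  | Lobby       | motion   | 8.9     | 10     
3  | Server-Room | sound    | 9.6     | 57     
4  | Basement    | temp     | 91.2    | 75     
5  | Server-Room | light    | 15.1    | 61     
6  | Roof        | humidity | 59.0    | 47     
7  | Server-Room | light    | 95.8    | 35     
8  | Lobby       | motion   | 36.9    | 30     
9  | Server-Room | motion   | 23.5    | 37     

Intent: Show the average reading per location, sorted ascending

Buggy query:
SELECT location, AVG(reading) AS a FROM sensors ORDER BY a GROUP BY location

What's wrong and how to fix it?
Bug: ORDER BY appears before GROUP BY; SQL clause order requires GROUP BY first

Fix: Move ORDER BY to the end, after GROUP BY

Corrected query:
SELECT location, AVG(reading) AS a FROM sensors GROUP BY location ORDER BY a

Result:
location    | a    
------------+------
Lobby       | 22.9 
Server-Room | 36   
Roof        | 53.85
Basement    | 91.2 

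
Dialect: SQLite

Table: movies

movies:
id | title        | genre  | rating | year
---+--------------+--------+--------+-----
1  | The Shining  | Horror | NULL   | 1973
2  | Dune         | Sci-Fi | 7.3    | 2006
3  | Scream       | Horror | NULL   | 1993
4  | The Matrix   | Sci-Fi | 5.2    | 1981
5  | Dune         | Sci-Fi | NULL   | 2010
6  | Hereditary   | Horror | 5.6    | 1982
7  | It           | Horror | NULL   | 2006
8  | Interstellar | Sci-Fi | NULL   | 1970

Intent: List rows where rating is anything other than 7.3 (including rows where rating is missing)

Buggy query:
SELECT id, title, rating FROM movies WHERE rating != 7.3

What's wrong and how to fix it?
Bug: 'rating != 7.3' is unknown when rating is NULL, so NULL rows are silently excluded

Fix: Handle NULL separately with IS NULL alongside the inequality

Corrected query:
SELECT id, title, rating FROM movies WHERE rating != 7.3 OR rating IS NULL

Result:
id | title        | rating
---+--------------+-------
1  | The Shining  | NULL  
3  | Scream       | NULL  
4  | The Matrix   | 5.2   
5  | Dune         | NULL  
6  | Hereditary   | 5.6   
7  | It           | NULL  
8  | Interstellar | NULL  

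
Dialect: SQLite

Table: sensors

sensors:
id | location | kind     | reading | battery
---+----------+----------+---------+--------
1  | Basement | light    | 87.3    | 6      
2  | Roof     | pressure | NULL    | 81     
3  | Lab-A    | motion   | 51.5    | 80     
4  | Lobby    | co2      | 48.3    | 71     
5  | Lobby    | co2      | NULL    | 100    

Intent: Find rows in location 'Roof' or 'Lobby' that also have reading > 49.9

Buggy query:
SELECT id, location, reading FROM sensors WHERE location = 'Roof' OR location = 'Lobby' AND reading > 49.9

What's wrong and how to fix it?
Bug: AND binds tighter than OR, so this parses as location = 'Roof' OR (location = 'Lobby' AND reading > 49.9)

Fix: Group the OR with parentheses (or use IN), then AND the threshold

Corrected query:
SELECT id, location, reading FROM sensors WHERE (location = 'Roof' OR location = 'Lobby') AND reading > 49.9

Result:
(no rows)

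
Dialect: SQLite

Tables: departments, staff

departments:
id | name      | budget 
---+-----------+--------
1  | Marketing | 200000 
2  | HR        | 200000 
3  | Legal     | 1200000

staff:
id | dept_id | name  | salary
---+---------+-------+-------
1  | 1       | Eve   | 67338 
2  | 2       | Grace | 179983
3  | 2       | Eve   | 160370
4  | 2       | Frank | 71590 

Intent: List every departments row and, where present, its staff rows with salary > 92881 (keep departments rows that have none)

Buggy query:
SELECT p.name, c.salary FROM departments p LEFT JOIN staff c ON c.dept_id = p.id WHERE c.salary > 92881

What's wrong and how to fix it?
Bug: A WHERE condition on the right-hand table after LEFT JOIN drops unmatched parents

Fix: Move the right-table condition into the ON clause so unmatched parents are kept

Corrected query:
SELECT p.name, c.salary FROM departments p LEFT JOIN staff c ON c.dept_id = p.id AND c.salary > 92881

Result:
name      | salary
----------+-------
Marketing | NULL  
HR        | 160370
HR        | 179983
Legal     | NULL  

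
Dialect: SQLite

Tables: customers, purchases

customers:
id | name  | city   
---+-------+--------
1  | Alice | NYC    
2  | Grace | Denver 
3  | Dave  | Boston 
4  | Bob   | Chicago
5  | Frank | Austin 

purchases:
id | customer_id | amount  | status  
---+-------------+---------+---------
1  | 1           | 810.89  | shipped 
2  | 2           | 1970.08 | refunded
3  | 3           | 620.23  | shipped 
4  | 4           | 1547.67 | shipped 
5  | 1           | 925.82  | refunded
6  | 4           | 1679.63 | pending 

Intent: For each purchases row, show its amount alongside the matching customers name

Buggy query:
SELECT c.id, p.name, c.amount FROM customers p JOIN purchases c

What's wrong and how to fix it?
Bug: Missing join condition: each purchases row is matched to all customers rows instead of just its own

Fix: Add ON c.customer_id = p.id to the JOIN

Corrected query:
SELECT c.id, p.name, c.amount FROM customers p JOIN purchases c ON c.customer_id = p.id

Result:
id | name  | amount 
---+-------+--------
1  | Alice | 810.89 
2  | Grace | 1970.08
3  | Dave  | 620.23 
4  | Bob   | 1547.67
5  | Alice | 925.82 
6  | Bob   | 1679.63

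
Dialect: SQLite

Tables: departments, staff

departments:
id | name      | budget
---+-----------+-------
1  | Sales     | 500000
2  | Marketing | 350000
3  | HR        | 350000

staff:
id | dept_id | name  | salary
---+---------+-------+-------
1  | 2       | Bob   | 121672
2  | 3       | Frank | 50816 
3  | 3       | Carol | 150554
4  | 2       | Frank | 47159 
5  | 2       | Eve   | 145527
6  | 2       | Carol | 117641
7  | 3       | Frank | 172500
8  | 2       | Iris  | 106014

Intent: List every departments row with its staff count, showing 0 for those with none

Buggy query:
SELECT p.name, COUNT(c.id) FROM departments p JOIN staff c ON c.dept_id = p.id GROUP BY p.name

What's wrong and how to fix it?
Bug: INNER JOIN drops departments rows that have no matching staff rows

Fix: Use LEFT JOIN so parents without children still appear (COUNT(c.id) gives 0)

Corrected query:
SELECT p.name, COUNT(c.id) FROM departments p LEFT JOIN staff c ON c.dept_id = p.id GROUP BY p.name

Result:
name      | COUNT(c.id)
----------+------------
HR        | 3          
Marketing | 5          
Sales     | 0          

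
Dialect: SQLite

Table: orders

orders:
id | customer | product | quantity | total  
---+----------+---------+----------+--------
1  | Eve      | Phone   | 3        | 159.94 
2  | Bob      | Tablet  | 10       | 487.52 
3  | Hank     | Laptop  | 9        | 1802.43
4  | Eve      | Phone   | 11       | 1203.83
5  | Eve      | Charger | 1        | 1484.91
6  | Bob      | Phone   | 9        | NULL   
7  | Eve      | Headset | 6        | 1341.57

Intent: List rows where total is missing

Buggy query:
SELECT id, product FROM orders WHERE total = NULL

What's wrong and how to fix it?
Bug: Comparing to NULL with '=' never matches; NULL = NULL is unknown, not true

Fix: Use IS NULL to test for NULL

Corrected query:
SELECT id, product FROM orders WHERE total IS NULL

Result:
id | product
---+--------
6  | Phone  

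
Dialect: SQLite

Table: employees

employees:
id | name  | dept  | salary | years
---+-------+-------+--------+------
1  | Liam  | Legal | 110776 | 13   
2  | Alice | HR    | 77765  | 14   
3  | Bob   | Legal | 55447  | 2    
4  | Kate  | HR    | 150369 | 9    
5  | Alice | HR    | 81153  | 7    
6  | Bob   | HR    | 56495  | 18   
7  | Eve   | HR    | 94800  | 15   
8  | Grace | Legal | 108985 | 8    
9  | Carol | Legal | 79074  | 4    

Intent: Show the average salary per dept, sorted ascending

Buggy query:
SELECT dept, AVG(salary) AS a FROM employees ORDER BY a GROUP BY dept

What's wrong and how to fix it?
Bug: GROUP BY must precede ORDER BY

Fix: Move ORDER BY to the end, after GROUP BY

Corrected query:
SELECT dept, AVG(salary) AS a FROM employees GROUP BY dept ORDER BY a

Result:
dept  | a      
------+--------
Legal | 88570.5
HR    | 92116.4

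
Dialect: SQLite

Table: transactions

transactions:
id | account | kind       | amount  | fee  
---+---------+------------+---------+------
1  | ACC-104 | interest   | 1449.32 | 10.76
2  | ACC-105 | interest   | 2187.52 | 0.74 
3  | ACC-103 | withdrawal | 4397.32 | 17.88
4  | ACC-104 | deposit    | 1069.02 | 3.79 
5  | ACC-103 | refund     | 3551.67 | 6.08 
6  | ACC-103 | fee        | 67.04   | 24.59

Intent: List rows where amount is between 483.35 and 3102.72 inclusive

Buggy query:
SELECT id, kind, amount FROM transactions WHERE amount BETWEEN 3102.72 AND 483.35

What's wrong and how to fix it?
Bug: The bounds are reversed; BETWEEN a AND b requires a <= b to match anything

Fix: Write BETWEEN 483.35 AND 3102.72

Corrected query:
SELECT id, kind, amount FROM transactions WHERE amount BETWEEN 483.35 AND 3102.72

Result:
id | kind     | amount 
---+----------+--------
1  | interest | 1449.32
2  | interest | 2187.52
4  | deposit  | 1069.02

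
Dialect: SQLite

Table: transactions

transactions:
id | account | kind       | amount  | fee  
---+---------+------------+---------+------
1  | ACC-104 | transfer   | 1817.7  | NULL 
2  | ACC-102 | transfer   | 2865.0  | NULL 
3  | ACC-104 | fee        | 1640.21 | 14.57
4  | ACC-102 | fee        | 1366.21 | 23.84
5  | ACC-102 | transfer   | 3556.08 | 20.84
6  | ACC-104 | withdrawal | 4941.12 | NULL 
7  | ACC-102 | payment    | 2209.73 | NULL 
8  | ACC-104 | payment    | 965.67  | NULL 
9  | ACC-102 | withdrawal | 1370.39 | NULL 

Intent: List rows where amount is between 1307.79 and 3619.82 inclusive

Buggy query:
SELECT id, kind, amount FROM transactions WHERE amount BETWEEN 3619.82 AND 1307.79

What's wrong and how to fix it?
Bug: BETWEEN expects the lower bound first; with 3619.82 AND 1307.79 the range is empty

Fix: Swap the bounds so the smaller value comes first

Corrected query:
SELECT id, kind, amount FROM transactions WHERE amount BETWEEN 1307.79 AND 3619.82

Result:
id | kind       | amount 
---+------------+--------
1  | transfer   | 1817.7 
2  | transfer   | 2865   
3  | fee        | 1640.21
4  | fee        | 1366.21
5  | transfer   | 3556.08
7  | payment    | 2209.73
9  | withdrawal | 1370.39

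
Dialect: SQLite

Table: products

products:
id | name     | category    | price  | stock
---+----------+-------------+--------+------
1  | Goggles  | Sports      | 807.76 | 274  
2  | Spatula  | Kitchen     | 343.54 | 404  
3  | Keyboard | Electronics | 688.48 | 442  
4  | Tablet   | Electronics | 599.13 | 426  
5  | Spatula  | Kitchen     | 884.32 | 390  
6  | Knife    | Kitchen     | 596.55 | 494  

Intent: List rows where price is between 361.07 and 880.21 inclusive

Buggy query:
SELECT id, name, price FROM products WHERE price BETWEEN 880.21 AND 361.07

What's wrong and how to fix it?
Bug: The bounds are reversed; BETWEEN a AND b requires a <= b to match anything

Fix: Swap the bounds so the smaller value comes first

Corrected query:
SELECT id, name, price FROM products WHERE price BETWEEN 361.07 AND 880.21

Result:
id | name     | price 
---+----------+-------
1  | Goggles  | 807.76
3  | Keyboard | 688.48
4  | Tablet   | 599.13
6  | Knife    | 596.55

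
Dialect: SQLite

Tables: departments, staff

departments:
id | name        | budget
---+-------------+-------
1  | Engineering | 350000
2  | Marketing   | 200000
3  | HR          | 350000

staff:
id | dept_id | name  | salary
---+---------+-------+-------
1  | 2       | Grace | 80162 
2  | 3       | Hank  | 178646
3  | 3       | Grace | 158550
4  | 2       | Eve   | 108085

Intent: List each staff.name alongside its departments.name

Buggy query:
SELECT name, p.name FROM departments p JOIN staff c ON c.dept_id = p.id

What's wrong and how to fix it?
Bug: Both tables have a 'name' column; the unqualified reference is ambiguous

Fix: Qualify the column with its table alias (c.name)

Corrected query:
SELECT c.name, p.name FROM departments p JOIN staff c ON c.dept_id = p.id

Result:
name  | name     
------+----------
Grace | Marketing
Hank  | HR       
Grace | HR       
Eve   | Marketing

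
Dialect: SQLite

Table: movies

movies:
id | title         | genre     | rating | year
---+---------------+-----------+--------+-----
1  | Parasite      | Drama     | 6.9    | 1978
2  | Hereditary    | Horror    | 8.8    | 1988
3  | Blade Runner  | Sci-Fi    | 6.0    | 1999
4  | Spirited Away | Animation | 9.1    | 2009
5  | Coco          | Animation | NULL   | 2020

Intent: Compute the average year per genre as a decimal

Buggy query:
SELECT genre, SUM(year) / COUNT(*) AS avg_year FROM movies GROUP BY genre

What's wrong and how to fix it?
Bug: SUM(year) and COUNT(*) are both integers; the division truncates the fractional part

Fix: Cast one side to REAL so the division keeps the fractional part

Corrected query:
SELECT genre, SUM(year) * 1.0 / COUNT(*) AS avg_year FROM movies GROUP BY genre

Result:
genre     | avg_year
----------+---------
Animation | 2014.5  
Drama     | 1978    
Horror    | 1988    
Sci-Fi    | 1999    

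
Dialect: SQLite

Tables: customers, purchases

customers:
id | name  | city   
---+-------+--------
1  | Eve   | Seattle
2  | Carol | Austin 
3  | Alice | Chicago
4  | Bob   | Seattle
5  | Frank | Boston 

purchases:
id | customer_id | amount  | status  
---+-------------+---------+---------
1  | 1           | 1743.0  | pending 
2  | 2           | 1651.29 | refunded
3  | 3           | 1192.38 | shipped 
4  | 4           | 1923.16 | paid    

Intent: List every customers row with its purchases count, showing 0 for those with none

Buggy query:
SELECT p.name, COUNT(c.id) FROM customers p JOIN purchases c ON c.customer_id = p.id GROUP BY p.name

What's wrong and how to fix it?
Bug: INNER JOIN drops customers rows that have no matching purchases rows

Fix: Use LEFT JOIN so parents without children still appear (COUNT(c.id) gives 0)

Corrected query:
SELECT p.name, COUNT(c.id) FROM customers p LEFT JOIN purchases c ON c.customer_id = p.id GROUP BY p.name

Result:
name  | COUNT(c.id)
------+------------
Alice | 1          
Bob   | 1          
Carol | 1          
Eve   | 1          
Frank | 0          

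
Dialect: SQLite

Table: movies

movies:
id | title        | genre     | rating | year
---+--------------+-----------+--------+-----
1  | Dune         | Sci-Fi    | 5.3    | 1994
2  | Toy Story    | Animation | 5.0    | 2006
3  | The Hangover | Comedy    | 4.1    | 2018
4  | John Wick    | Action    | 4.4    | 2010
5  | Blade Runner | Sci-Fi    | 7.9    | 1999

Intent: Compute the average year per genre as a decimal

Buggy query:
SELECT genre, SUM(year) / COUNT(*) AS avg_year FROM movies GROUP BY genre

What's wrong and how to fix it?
Bug: SUM(year) and COUNT(*) are both integers; the division truncates the fractional part

Fix: Cast one side to REAL so the division keeps the fractional part

Corrected query:
SELECT genre, SUM(year) * 1.0 / COUNT(*) AS avg_year FROM movies GROUP BY genre

Result:
genre     | avg_year
----------+---------
Action    | 2010    
Animation | 2006    
Comedy    | 2018    
Sci-Fi    | 1996.5  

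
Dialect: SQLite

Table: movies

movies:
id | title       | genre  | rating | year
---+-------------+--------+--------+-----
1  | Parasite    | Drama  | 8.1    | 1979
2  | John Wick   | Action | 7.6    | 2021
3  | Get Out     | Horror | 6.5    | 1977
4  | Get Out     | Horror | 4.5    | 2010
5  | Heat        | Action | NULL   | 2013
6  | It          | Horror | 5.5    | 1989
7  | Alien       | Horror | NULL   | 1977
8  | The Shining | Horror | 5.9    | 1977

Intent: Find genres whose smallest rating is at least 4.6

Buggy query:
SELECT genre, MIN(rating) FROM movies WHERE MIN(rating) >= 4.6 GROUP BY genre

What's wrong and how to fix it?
Bug: MIN() in WHERE is a misuse of aggregate

Fix: Use HAVING for the per-group MIN condition

Corrected query:
SELECT genre, MIN(rating) FROM movies GROUP BY genre HAVING MIN(rating) >= 4.6

Result:
genre  | MIN(rating)
-------+------------
Action | 7.6        
Drama  | 8.1        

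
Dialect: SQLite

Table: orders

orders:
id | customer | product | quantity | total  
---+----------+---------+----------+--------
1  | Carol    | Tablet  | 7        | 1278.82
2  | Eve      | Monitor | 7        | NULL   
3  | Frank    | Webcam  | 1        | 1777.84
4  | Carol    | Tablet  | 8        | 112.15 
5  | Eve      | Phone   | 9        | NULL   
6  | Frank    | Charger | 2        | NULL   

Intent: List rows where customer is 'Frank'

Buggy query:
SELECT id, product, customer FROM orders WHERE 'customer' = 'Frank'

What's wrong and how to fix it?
Bug: Single quotes denote string literals in SQL; the column name is being compared as a constant string

Fix: Remove the quotes around the column name (or use double quotes for an identifier)

Corrected query:
SELECT id, product, customer FROM orders WHERE customer = 'Frank'

Result:
id | product | customer
---+---------+---------
3  | Webcam  | Frank   
6  | Charger | Frank   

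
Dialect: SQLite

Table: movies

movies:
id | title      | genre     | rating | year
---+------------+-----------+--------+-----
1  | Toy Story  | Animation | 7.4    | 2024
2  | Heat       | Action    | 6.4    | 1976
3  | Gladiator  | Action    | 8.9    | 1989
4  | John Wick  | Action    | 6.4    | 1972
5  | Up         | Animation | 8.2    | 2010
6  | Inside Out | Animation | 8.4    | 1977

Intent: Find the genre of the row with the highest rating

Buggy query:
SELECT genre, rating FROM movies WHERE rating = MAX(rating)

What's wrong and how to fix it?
Bug: WHERE is evaluated per row; an aggregate over the whole table isn't defined there

Fix: Wrap MAX in a scalar subquery so WHERE compares against a single value

Corrected query:
SELECT genre, rating FROM movies WHERE rating = (SELECT MAX(rating) FROM movies)

Result:
genre  | rating
-------+-------
Action | 8.9   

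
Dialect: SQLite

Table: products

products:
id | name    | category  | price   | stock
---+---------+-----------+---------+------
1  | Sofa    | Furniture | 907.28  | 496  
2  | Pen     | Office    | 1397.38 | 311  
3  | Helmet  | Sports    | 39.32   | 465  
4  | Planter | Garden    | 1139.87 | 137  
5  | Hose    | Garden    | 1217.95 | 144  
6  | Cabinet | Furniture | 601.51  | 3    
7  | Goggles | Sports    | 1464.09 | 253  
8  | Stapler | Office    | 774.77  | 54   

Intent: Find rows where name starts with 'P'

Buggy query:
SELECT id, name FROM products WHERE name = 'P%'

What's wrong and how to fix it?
Bug: '=' compares the literal string including the % character; pattern matching needs LIKE

Fix: Use LIKE for wildcard pattern matching

Corrected query:
SELECT id, name FROM products WHERE name LIKE 'P%'

Result:
id | name   
---+--------
2  | Pen    
4  | Planter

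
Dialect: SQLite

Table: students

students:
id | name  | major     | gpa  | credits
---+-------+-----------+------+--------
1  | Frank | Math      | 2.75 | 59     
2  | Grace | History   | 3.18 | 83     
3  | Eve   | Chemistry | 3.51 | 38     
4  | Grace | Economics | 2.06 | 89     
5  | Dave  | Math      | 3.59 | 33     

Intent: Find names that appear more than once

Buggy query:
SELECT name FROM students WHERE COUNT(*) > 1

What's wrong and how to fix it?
Bug: WHERE can't reference COUNT(*); aggregates are computed after WHERE

Fix: Group first, then use HAVING for the count condition

Corrected query:
SELECT name FROM students GROUP BY name HAVING COUNT(*) > 1

Result:
name 
-----
Grace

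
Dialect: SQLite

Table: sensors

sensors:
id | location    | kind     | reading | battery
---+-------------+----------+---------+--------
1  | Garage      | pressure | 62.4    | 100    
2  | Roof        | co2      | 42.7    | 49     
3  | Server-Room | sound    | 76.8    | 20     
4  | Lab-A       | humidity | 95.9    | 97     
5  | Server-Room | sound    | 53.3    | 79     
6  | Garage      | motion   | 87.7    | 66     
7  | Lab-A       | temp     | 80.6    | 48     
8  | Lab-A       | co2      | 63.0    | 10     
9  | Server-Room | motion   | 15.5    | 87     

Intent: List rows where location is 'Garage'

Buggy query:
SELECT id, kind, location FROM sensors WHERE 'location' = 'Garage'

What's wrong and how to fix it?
Bug: Single quotes denote string literals in SQL; the column name is being compared as a constant string

Fix: Remove the quotes around the column name (or use double quotes for an identifier)

Corrected query:
SELECT id, kind, location FROM sensors WHERE location = 'Garage'

Result:
id | kind     | location
---+----------+---------
1  | pressure | Garage  
6  | motion   | Garage  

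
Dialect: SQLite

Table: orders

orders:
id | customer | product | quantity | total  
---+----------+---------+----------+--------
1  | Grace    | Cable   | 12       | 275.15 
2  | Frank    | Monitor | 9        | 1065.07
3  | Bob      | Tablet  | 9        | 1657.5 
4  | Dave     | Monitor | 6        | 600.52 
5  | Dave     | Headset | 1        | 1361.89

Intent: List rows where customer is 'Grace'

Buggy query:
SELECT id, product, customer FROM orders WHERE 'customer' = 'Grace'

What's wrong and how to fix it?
Bug: 'customer' in single quotes is a string literal, not the column; the comparison is literal-vs-literal and never true

Fix: Reference the column as customer without single quotes

Corrected query:
SELECT id, product, customer FROM orders WHERE customer = 'Grace'

Result:
id | product | customer
---+---------+---------
1  | Cable   | Grace   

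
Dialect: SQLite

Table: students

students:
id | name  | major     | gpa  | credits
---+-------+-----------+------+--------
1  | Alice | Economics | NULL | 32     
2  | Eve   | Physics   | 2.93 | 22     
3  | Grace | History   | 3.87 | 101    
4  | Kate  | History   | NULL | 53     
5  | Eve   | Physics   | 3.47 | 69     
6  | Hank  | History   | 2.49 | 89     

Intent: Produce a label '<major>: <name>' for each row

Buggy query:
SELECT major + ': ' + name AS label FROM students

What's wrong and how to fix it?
Bug: '+' is numeric addition; on text columns SQLite converts them to 0 instead of concatenating

Fix: Replace + with || to concatenate text

Corrected query:
SELECT major || ': ' || name AS label FROM students

Result:
label           
----------------
Economics: Alice
Physics: Eve    
History: Grace  
History: Kate   
Physics: Eve    
History: Hank   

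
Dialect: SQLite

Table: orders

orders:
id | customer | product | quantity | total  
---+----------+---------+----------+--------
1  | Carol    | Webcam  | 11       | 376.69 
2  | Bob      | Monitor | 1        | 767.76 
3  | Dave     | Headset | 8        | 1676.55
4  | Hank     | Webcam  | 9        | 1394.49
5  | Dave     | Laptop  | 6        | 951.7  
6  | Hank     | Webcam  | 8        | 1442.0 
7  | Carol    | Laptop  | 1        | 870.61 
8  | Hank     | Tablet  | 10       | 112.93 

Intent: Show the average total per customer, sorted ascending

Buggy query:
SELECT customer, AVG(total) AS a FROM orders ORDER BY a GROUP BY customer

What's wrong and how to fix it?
Bug: ORDER BY appears before GROUP BY; SQL clause order requires GROUP BY first

Fix: Move ORDER BY to the end, after GROUP BY

Corrected query:
SELECT customer, AVG(total) AS a FROM orders GROUP BY customer ORDER BY a

Result:
customer | a       
---------+---------
Carol    | 623.65  
Bob      | 767.76  
Hank     | 983.14  
Dave     | 1314.125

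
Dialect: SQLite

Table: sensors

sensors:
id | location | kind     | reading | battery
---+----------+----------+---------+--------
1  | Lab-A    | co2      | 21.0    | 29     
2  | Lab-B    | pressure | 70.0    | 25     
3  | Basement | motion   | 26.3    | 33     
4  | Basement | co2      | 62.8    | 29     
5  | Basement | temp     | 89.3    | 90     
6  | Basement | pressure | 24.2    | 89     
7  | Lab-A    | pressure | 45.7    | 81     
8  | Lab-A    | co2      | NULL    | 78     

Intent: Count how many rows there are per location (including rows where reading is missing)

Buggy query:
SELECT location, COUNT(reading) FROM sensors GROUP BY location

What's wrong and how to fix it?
Bug: COUNT(column) counts non-NULL values only; rows with NULL reading aren't counted

Fix: Use COUNT(*) to count all rows regardless of NULL

Corrected query:
SELECT location, COUNT(*) FROM sensors GROUP BY location

Result:
location | COUNT(*)
---------+---------
Basement | 4       
Lab-A    | 3       
Lab-B    | 1       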